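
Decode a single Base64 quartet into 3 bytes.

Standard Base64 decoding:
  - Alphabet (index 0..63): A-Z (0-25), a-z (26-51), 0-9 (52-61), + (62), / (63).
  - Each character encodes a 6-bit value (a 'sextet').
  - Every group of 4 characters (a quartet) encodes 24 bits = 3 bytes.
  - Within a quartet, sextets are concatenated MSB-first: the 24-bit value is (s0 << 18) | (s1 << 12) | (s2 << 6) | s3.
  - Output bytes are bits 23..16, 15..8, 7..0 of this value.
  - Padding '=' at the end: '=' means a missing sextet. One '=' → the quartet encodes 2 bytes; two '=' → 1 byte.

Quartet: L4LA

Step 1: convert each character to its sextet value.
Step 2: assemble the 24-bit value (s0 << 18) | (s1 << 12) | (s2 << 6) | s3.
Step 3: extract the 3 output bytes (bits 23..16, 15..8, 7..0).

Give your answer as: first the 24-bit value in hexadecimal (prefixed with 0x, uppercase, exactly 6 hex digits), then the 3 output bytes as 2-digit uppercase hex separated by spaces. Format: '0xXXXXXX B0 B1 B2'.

Sextets: L=11, 4=56, L=11, A=0
24-bit: (11<<18) | (56<<12) | (11<<6) | 0
      = 0x2C0000 | 0x038000 | 0x0002C0 | 0x000000
      = 0x2F82C0
Bytes: (v>>16)&0xFF=2F, (v>>8)&0xFF=82, v&0xFF=C0

Answer: 0x2F82C0 2F 82 C0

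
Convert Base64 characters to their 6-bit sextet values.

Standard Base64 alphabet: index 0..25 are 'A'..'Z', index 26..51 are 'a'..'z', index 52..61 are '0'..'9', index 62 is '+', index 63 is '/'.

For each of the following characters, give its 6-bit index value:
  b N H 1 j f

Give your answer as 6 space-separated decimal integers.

'b': a..z range, 26 + ord('b') − ord('a') = 27
'N': A..Z range, ord('N') − ord('A') = 13
'H': A..Z range, ord('H') − ord('A') = 7
'1': 0..9 range, 52 + ord('1') − ord('0') = 53
'j': a..z range, 26 + ord('j') − ord('a') = 35
'f': a..z range, 26 + ord('f') − ord('a') = 31

Answer: 27 13 7 53 35 31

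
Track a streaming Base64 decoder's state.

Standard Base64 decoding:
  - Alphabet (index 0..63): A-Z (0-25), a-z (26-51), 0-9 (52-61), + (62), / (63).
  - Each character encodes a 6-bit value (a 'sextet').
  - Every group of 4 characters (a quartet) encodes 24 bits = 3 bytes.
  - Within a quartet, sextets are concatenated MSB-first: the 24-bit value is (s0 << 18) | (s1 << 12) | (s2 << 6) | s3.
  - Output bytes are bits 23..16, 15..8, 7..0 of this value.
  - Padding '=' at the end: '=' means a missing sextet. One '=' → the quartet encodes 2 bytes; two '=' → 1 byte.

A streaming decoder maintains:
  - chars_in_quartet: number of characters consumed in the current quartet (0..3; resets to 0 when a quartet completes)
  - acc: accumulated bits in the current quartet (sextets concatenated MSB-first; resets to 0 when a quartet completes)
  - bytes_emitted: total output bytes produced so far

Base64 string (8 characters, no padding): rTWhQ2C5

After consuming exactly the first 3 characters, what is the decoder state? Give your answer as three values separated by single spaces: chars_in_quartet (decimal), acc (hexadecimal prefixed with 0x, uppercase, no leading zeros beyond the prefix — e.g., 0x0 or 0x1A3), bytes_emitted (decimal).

Answer: 3 0x2B4D6 0

Derivation:
After char 0 ('r'=43): chars_in_quartet=1 acc=0x2B bytes_emitted=0
After char 1 ('T'=19): chars_in_quartet=2 acc=0xAD3 bytes_emitted=0
After char 2 ('W'=22): chars_in_quartet=3 acc=0x2B4D6 bytes_emitted=0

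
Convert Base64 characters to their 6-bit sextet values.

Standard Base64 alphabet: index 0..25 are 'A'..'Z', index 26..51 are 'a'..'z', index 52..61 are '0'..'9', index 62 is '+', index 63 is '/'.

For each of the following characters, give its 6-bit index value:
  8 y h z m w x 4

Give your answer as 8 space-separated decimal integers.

'8': 0..9 range, 52 + ord('8') − ord('0') = 60
'y': a..z range, 26 + ord('y') − ord('a') = 50
'h': a..z range, 26 + ord('h') − ord('a') = 33
'z': a..z range, 26 + ord('z') − ord('a') = 51
'm': a..z range, 26 + ord('m') − ord('a') = 38
'w': a..z range, 26 + ord('w') − ord('a') = 48
'x': a..z range, 26 + ord('x') − ord('a') = 49
'4': 0..9 range, 52 + ord('4') − ord('0') = 56

Answer: 60 50 33 51 38 48 49 56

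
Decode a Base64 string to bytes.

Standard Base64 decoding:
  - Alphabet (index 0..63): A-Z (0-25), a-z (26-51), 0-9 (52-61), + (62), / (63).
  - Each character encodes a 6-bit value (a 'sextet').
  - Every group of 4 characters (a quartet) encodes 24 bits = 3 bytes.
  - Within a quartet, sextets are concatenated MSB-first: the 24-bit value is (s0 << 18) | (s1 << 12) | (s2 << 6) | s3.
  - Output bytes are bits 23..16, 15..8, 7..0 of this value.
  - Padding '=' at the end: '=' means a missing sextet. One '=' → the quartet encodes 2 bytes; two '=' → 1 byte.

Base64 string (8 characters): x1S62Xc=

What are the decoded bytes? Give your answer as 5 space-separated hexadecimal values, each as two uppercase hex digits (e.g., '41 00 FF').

Answer: C7 54 BA D9 77

Derivation:
After char 0 ('x'=49): chars_in_quartet=1 acc=0x31 bytes_emitted=0
After char 1 ('1'=53): chars_in_quartet=2 acc=0xC75 bytes_emitted=0
After char 2 ('S'=18): chars_in_quartet=3 acc=0x31D52 bytes_emitted=0
After char 3 ('6'=58): chars_in_quartet=4 acc=0xC754BA -> emit C7 54 BA, reset; bytes_emitted=3
After char 4 ('2'=54): chars_in_quartet=1 acc=0x36 bytes_emitted=3
After char 5 ('X'=23): chars_in_quartet=2 acc=0xD97 bytes_emitted=3
After char 6 ('c'=28): chars_in_quartet=3 acc=0x365DC bytes_emitted=3
Padding '=': partial quartet acc=0x365DC -> emit D9 77; bytes_emitted=5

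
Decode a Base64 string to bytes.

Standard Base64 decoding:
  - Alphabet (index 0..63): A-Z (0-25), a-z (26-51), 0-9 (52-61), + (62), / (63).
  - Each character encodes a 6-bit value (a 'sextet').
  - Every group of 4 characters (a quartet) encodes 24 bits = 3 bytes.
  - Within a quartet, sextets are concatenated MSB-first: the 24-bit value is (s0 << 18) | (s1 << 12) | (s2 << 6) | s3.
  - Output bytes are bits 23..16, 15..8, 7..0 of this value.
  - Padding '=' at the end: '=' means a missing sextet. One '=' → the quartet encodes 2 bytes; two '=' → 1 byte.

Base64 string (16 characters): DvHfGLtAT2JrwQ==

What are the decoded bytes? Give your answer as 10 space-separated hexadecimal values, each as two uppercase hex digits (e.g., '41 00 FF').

Answer: 0E F1 DF 18 BB 40 4F 62 6B C1

Derivation:
After char 0 ('D'=3): chars_in_quartet=1 acc=0x3 bytes_emitted=0
After char 1 ('v'=47): chars_in_quartet=2 acc=0xEF bytes_emitted=0
After char 2 ('H'=7): chars_in_quartet=3 acc=0x3BC7 bytes_emitted=0
After char 3 ('f'=31): chars_in_quartet=4 acc=0xEF1DF -> emit 0E F1 DF, reset; bytes_emitted=3
After char 4 ('G'=6): chars_in_quartet=1 acc=0x6 bytes_emitted=3
After char 5 ('L'=11): chars_in_quartet=2 acc=0x18B bytes_emitted=3
After char 6 ('t'=45): chars_in_quartet=3 acc=0x62ED bytes_emitted=3
After char 7 ('A'=0): chars_in_quartet=4 acc=0x18BB40 -> emit 18 BB 40, reset; bytes_emitted=6
After char 8 ('T'=19): chars_in_quartet=1 acc=0x13 bytes_emitted=6
After char 9 ('2'=54): chars_in_quartet=2 acc=0x4F6 bytes_emitted=6
After char 10 ('J'=9): chars_in_quartet=3 acc=0x13D89 bytes_emitted=6
After char 11 ('r'=43): chars_in_quartet=4 acc=0x4F626B -> emit 4F 62 6B, reset; bytes_emitted=9
After char 12 ('w'=48): chars_in_quartet=1 acc=0x30 bytes_emitted=9
After char 13 ('Q'=16): chars_in_quartet=2 acc=0xC10 bytes_emitted=9
Padding '==': partial quartet acc=0xC10 -> emit C1; bytes_emitted=10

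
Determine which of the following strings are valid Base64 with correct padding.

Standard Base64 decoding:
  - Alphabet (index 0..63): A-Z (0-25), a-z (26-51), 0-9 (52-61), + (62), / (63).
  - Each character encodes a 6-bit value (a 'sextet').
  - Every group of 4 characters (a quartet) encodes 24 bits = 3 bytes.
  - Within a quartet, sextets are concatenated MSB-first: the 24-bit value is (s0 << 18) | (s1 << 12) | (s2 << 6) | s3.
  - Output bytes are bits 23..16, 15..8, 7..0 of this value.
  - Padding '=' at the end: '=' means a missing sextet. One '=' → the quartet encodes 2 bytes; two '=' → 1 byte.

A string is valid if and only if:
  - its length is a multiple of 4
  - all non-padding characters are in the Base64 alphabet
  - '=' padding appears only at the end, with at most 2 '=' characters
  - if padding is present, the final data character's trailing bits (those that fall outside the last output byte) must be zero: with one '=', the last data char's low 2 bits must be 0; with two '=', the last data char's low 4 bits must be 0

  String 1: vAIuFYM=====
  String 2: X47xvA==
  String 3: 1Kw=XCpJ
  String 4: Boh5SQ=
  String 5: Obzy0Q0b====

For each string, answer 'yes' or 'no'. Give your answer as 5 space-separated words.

Answer: no yes no no no

Derivation:
String 1: 'vAIuFYM=====' → invalid (5 pad chars (max 2))
String 2: 'X47xvA==' → valid
String 3: '1Kw=XCpJ' → invalid (bad char(s): ['=']; '=' in middle)
String 4: 'Boh5SQ=' → invalid (len=7 not mult of 4)
String 5: 'Obzy0Q0b====' → invalid (4 pad chars (max 2))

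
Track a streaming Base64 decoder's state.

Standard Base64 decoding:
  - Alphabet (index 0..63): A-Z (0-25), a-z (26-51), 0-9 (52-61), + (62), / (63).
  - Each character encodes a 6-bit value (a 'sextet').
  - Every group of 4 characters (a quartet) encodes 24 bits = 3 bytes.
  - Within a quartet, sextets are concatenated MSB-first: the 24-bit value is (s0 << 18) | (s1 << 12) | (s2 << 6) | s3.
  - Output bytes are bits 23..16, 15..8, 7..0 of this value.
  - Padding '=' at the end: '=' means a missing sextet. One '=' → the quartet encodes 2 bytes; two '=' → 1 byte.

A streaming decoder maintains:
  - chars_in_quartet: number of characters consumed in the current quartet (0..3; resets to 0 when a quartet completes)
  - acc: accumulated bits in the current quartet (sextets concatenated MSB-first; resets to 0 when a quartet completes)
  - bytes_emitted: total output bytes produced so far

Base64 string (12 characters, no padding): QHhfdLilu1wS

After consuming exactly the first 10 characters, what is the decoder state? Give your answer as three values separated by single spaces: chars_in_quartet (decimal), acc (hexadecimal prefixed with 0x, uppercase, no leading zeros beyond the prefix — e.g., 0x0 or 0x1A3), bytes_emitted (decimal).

Answer: 2 0xBB5 6

Derivation:
After char 0 ('Q'=16): chars_in_quartet=1 acc=0x10 bytes_emitted=0
After char 1 ('H'=7): chars_in_quartet=2 acc=0x407 bytes_emitted=0
After char 2 ('h'=33): chars_in_quartet=3 acc=0x101E1 bytes_emitted=0
After char 3 ('f'=31): chars_in_quartet=4 acc=0x40785F -> emit 40 78 5F, reset; bytes_emitted=3
After char 4 ('d'=29): chars_in_quartet=1 acc=0x1D bytes_emitted=3
After char 5 ('L'=11): chars_in_quartet=2 acc=0x74B bytes_emitted=3
After char 6 ('i'=34): chars_in_quartet=3 acc=0x1D2E2 bytes_emitted=3
After char 7 ('l'=37): chars_in_quartet=4 acc=0x74B8A5 -> emit 74 B8 A5, reset; bytes_emitted=6
After char 8 ('u'=46): chars_in_quartet=1 acc=0x2E bytes_emitted=6
After char 9 ('1'=53): chars_in_quartet=2 acc=0xBB5 bytes_emitted=6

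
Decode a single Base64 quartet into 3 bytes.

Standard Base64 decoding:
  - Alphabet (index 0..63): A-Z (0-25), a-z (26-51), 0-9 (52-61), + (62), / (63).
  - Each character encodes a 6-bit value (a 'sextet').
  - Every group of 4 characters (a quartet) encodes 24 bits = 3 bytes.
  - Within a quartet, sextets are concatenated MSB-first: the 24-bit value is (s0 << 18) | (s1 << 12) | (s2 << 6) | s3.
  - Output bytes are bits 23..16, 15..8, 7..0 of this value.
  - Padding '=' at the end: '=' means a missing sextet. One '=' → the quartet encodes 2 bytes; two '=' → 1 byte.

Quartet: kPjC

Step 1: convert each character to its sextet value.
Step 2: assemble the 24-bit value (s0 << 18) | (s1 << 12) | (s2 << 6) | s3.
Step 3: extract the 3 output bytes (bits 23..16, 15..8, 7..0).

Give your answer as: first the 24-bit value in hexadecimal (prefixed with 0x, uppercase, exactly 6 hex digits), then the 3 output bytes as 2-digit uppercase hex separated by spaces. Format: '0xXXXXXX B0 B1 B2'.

Answer: 0x90F8C2 90 F8 C2

Derivation:
Sextets: k=36, P=15, j=35, C=2
24-bit: (36<<18) | (15<<12) | (35<<6) | 2
      = 0x900000 | 0x00F000 | 0x0008C0 | 0x000002
      = 0x90F8C2
Bytes: (v>>16)&0xFF=90, (v>>8)&0xFF=F8, v&0xFF=C2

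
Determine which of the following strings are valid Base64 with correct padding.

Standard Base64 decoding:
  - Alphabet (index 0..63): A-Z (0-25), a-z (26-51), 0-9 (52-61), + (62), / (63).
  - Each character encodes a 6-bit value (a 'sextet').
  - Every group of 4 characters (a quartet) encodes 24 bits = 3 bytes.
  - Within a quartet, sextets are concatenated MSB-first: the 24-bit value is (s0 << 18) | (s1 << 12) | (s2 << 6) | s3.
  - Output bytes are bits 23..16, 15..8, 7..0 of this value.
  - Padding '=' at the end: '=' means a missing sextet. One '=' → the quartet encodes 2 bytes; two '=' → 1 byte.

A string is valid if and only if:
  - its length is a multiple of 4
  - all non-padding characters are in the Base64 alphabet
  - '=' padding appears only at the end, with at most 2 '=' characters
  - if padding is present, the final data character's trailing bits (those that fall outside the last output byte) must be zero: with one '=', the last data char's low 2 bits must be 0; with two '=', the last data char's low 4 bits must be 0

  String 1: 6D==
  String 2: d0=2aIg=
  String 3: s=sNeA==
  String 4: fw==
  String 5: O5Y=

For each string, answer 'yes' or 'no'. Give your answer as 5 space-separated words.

String 1: '6D==' → invalid (bad trailing bits)
String 2: 'd0=2aIg=' → invalid (bad char(s): ['=']; '=' in middle)
String 3: 's=sNeA==' → invalid (bad char(s): ['=']; '=' in middle)
String 4: 'fw==' → valid
String 5: 'O5Y=' → valid

Answer: no no no yes yes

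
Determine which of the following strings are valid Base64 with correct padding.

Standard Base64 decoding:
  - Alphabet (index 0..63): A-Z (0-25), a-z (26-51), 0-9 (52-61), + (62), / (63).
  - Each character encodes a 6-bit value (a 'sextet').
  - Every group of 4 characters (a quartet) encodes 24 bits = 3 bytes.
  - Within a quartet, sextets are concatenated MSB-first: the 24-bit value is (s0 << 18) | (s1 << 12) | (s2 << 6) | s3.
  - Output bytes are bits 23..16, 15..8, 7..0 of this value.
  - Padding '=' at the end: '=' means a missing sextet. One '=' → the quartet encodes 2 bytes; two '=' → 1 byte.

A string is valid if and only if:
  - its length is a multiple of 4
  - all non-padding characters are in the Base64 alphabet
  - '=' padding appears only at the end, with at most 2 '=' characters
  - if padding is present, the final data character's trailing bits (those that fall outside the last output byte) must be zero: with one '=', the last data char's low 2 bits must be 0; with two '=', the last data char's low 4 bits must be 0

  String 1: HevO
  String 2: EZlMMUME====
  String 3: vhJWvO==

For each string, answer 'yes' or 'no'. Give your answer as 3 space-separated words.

Answer: yes no no

Derivation:
String 1: 'HevO' → valid
String 2: 'EZlMMUME====' → invalid (4 pad chars (max 2))
String 3: 'vhJWvO==' → invalid (bad trailing bits)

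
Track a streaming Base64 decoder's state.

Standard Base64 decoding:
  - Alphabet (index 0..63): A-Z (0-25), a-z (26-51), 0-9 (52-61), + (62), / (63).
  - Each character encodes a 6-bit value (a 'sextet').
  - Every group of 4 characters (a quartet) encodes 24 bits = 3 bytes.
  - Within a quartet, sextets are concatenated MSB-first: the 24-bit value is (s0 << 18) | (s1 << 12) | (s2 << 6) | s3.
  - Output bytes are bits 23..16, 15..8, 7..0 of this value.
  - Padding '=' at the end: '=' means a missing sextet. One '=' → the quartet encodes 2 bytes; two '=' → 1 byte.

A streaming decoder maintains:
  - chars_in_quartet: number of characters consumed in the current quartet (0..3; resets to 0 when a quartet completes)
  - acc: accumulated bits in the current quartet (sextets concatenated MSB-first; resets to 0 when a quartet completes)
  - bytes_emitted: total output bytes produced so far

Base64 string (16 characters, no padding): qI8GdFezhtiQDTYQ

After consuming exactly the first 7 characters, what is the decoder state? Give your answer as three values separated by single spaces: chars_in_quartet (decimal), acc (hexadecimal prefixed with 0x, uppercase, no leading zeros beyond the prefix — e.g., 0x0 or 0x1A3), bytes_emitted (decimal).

After char 0 ('q'=42): chars_in_quartet=1 acc=0x2A bytes_emitted=0
After char 1 ('I'=8): chars_in_quartet=2 acc=0xA88 bytes_emitted=0
After char 2 ('8'=60): chars_in_quartet=3 acc=0x2A23C bytes_emitted=0
After char 3 ('G'=6): chars_in_quartet=4 acc=0xA88F06 -> emit A8 8F 06, reset; bytes_emitted=3
After char 4 ('d'=29): chars_in_quartet=1 acc=0x1D bytes_emitted=3
After char 5 ('F'=5): chars_in_quartet=2 acc=0x745 bytes_emitted=3
After char 6 ('e'=30): chars_in_quartet=3 acc=0x1D15E bytes_emitted=3

Answer: 3 0x1D15E 3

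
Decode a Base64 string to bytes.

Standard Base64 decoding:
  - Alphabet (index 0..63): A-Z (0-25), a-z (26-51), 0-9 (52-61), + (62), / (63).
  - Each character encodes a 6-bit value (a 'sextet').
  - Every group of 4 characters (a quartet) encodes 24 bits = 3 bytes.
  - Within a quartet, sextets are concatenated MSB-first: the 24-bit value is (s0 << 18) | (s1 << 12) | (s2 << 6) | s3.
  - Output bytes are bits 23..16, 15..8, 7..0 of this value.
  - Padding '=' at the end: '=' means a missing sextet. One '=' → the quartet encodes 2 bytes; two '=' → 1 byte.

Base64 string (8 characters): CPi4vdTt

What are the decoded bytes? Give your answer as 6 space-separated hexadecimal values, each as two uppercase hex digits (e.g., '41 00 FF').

Answer: 08 F8 B8 BD D4 ED

Derivation:
After char 0 ('C'=2): chars_in_quartet=1 acc=0x2 bytes_emitted=0
After char 1 ('P'=15): chars_in_quartet=2 acc=0x8F bytes_emitted=0
After char 2 ('i'=34): chars_in_quartet=3 acc=0x23E2 bytes_emitted=0
After char 3 ('4'=56): chars_in_quartet=4 acc=0x8F8B8 -> emit 08 F8 B8, reset; bytes_emitted=3
After char 4 ('v'=47): chars_in_quartet=1 acc=0x2F bytes_emitted=3
After char 5 ('d'=29): chars_in_quartet=2 acc=0xBDD bytes_emitted=3
After char 6 ('T'=19): chars_in_quartet=3 acc=0x2F753 bytes_emitted=3
After char 7 ('t'=45): chars_in_quartet=4 acc=0xBDD4ED -> emit BD D4 ED, reset; bytes_emitted=6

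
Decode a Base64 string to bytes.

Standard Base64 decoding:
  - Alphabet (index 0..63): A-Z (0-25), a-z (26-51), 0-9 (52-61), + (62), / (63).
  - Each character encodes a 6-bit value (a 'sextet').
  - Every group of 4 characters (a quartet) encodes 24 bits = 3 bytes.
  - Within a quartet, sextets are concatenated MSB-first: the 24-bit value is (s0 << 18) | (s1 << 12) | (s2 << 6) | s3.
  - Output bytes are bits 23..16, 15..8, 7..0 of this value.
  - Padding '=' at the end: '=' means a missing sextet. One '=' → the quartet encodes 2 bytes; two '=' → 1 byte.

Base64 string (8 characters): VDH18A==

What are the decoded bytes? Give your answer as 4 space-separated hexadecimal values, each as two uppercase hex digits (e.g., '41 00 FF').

Answer: 54 31 F5 F0

Derivation:
After char 0 ('V'=21): chars_in_quartet=1 acc=0x15 bytes_emitted=0
After char 1 ('D'=3): chars_in_quartet=2 acc=0x543 bytes_emitted=0
After char 2 ('H'=7): chars_in_quartet=3 acc=0x150C7 bytes_emitted=0
After char 3 ('1'=53): chars_in_quartet=4 acc=0x5431F5 -> emit 54 31 F5, reset; bytes_emitted=3
After char 4 ('8'=60): chars_in_quartet=1 acc=0x3C bytes_emitted=3
After char 5 ('A'=0): chars_in_quartet=2 acc=0xF00 bytes_emitted=3
Padding '==': partial quartet acc=0xF00 -> emit F0; bytes_emitted=4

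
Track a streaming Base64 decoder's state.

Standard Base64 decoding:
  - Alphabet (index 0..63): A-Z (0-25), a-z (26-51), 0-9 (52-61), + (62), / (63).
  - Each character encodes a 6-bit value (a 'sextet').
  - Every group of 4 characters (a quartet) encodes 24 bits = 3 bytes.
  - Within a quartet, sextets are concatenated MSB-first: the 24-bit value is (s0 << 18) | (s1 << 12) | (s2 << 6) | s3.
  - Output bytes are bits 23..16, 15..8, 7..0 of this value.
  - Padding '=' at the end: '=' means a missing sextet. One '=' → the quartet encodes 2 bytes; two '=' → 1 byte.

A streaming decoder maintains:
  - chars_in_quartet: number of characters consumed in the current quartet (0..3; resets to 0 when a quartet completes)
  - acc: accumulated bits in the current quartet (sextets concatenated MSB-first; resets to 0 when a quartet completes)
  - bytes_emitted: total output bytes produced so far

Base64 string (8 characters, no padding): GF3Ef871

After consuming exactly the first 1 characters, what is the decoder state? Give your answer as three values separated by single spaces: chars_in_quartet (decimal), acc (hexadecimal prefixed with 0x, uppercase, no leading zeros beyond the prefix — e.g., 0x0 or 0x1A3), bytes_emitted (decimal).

Answer: 1 0x6 0

Derivation:
After char 0 ('G'=6): chars_in_quartet=1 acc=0x6 bytes_emitted=0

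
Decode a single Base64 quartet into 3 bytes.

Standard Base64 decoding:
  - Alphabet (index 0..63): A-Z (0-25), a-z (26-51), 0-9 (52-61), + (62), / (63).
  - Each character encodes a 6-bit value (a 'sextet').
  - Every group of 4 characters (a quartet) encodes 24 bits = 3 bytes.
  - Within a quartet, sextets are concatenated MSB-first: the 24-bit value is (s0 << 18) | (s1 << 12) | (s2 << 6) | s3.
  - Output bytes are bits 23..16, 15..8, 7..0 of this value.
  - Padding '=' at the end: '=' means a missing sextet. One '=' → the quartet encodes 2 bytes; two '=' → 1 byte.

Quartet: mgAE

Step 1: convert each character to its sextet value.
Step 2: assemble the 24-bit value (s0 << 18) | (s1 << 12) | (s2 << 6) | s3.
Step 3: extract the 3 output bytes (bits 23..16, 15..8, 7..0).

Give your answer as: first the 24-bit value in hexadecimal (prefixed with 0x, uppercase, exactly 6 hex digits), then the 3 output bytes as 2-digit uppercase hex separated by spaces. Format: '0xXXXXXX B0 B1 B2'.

Sextets: m=38, g=32, A=0, E=4
24-bit: (38<<18) | (32<<12) | (0<<6) | 4
      = 0x980000 | 0x020000 | 0x000000 | 0x000004
      = 0x9A0004
Bytes: (v>>16)&0xFF=9A, (v>>8)&0xFF=00, v&0xFF=04

Answer: 0x9A0004 9A 00 04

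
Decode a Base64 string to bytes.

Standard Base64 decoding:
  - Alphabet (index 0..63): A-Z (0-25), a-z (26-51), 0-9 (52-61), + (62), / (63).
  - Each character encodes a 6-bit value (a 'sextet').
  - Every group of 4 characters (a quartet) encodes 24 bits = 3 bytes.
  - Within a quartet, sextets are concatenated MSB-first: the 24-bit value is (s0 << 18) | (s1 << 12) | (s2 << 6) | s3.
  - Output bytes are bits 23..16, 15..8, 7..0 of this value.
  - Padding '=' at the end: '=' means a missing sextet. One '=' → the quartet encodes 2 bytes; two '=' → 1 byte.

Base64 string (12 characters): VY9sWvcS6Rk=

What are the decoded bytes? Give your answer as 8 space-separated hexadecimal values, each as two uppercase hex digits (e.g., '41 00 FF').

Answer: 55 8F 6C 5A F7 12 E9 19

Derivation:
After char 0 ('V'=21): chars_in_quartet=1 acc=0x15 bytes_emitted=0
After char 1 ('Y'=24): chars_in_quartet=2 acc=0x558 bytes_emitted=0
After char 2 ('9'=61): chars_in_quartet=3 acc=0x1563D bytes_emitted=0
After char 3 ('s'=44): chars_in_quartet=4 acc=0x558F6C -> emit 55 8F 6C, reset; bytes_emitted=3
After char 4 ('W'=22): chars_in_quartet=1 acc=0x16 bytes_emitted=3
After char 5 ('v'=47): chars_in_quartet=2 acc=0x5AF bytes_emitted=3
After char 6 ('c'=28): chars_in_quartet=3 acc=0x16BDC bytes_emitted=3
After char 7 ('S'=18): chars_in_quartet=4 acc=0x5AF712 -> emit 5A F7 12, reset; bytes_emitted=6
After char 8 ('6'=58): chars_in_quartet=1 acc=0x3A bytes_emitted=6
After char 9 ('R'=17): chars_in_quartet=2 acc=0xE91 bytes_emitted=6
After char 10 ('k'=36): chars_in_quartet=3 acc=0x3A464 bytes_emitted=6
Padding '=': partial quartet acc=0x3A464 -> emit E9 19; bytes_emitted=8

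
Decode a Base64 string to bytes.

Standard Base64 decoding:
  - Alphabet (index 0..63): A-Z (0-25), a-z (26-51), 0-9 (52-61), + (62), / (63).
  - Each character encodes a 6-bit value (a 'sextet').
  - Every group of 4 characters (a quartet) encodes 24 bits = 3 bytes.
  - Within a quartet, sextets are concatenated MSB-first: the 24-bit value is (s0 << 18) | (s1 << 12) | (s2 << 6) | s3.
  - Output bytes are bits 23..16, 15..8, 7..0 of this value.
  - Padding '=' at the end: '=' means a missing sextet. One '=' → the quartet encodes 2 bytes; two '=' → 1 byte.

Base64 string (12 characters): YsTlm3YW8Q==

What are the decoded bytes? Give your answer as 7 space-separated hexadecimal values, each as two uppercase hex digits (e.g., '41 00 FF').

Answer: 62 C4 E5 9B 76 16 F1

Derivation:
After char 0 ('Y'=24): chars_in_quartet=1 acc=0x18 bytes_emitted=0
After char 1 ('s'=44): chars_in_quartet=2 acc=0x62C bytes_emitted=0
After char 2 ('T'=19): chars_in_quartet=3 acc=0x18B13 bytes_emitted=0
After char 3 ('l'=37): chars_in_quartet=4 acc=0x62C4E5 -> emit 62 C4 E5, reset; bytes_emitted=3
After char 4 ('m'=38): chars_in_quartet=1 acc=0x26 bytes_emitted=3
After char 5 ('3'=55): chars_in_quartet=2 acc=0x9B7 bytes_emitted=3
After char 6 ('Y'=24): chars_in_quartet=3 acc=0x26DD8 bytes_emitted=3
After char 7 ('W'=22): chars_in_quartet=4 acc=0x9B7616 -> emit 9B 76 16, reset; bytes_emitted=6
After char 8 ('8'=60): chars_in_quartet=1 acc=0x3C bytes_emitted=6
After char 9 ('Q'=16): chars_in_quartet=2 acc=0xF10 bytes_emitted=6
Padding '==': partial quartet acc=0xF10 -> emit F1; bytes_emitted=7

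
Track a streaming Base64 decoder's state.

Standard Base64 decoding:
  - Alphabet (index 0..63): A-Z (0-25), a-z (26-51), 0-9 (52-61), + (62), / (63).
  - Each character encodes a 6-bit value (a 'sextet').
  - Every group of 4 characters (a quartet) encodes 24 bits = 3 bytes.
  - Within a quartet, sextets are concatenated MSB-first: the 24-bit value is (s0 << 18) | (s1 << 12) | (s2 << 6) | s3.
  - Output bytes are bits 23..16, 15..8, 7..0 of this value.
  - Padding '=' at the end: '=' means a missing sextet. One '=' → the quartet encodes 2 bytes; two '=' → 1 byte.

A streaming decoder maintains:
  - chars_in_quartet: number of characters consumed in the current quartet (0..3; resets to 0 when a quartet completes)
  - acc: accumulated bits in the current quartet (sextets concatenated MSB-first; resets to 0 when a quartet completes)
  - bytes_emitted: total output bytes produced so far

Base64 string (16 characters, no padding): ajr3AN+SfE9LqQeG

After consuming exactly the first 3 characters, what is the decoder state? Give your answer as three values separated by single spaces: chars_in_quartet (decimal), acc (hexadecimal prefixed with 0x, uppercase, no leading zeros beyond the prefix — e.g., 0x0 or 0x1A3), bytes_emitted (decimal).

After char 0 ('a'=26): chars_in_quartet=1 acc=0x1A bytes_emitted=0
After char 1 ('j'=35): chars_in_quartet=2 acc=0x6A3 bytes_emitted=0
After char 2 ('r'=43): chars_in_quartet=3 acc=0x1A8EB bytes_emitted=0

Answer: 3 0x1A8EB 0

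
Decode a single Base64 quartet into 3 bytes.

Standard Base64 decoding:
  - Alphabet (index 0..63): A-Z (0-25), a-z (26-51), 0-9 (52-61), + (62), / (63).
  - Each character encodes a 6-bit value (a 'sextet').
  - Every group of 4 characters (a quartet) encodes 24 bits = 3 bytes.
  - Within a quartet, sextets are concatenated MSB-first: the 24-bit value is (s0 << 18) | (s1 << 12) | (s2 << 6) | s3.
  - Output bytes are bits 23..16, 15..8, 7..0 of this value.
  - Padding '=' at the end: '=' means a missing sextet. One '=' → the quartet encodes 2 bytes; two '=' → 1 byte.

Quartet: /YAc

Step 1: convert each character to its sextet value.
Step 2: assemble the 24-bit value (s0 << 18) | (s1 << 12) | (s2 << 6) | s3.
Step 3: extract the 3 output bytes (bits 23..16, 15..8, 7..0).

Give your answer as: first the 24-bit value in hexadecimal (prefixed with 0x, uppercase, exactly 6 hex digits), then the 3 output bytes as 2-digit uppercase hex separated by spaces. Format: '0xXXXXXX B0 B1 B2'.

Answer: 0xFD801C FD 80 1C

Derivation:
Sextets: /=63, Y=24, A=0, c=28
24-bit: (63<<18) | (24<<12) | (0<<6) | 28
      = 0xFC0000 | 0x018000 | 0x000000 | 0x00001C
      = 0xFD801C
Bytes: (v>>16)&0xFF=FD, (v>>8)&0xFF=80, v&0xFF=1C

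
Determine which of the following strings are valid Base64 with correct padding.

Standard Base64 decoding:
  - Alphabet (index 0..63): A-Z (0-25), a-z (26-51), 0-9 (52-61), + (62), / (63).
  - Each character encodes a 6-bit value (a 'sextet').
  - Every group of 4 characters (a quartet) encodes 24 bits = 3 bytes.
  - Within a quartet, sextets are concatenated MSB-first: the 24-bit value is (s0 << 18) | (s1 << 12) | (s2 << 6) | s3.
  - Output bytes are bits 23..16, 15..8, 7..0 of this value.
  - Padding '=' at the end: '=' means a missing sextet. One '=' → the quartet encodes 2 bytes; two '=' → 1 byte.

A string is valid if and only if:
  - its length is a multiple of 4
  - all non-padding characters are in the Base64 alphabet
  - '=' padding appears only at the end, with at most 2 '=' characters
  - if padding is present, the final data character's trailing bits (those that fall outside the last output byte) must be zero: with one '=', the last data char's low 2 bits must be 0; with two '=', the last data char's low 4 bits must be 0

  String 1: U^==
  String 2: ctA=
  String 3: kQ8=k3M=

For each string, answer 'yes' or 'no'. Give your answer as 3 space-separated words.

Answer: no yes no

Derivation:
String 1: 'U^==' → invalid (bad char(s): ['^'])
String 2: 'ctA=' → valid
String 3: 'kQ8=k3M=' → invalid (bad char(s): ['=']; '=' in middle)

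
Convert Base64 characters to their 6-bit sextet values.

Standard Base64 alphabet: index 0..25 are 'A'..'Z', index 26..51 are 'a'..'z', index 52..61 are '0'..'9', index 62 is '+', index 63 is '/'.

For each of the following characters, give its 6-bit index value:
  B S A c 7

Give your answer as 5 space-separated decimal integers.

Answer: 1 18 0 28 59

Derivation:
'B': A..Z range, ord('B') − ord('A') = 1
'S': A..Z range, ord('S') − ord('A') = 18
'A': A..Z range, ord('A') − ord('A') = 0
'c': a..z range, 26 + ord('c') − ord('a') = 28
'7': 0..9 range, 52 + ord('7') − ord('0') = 59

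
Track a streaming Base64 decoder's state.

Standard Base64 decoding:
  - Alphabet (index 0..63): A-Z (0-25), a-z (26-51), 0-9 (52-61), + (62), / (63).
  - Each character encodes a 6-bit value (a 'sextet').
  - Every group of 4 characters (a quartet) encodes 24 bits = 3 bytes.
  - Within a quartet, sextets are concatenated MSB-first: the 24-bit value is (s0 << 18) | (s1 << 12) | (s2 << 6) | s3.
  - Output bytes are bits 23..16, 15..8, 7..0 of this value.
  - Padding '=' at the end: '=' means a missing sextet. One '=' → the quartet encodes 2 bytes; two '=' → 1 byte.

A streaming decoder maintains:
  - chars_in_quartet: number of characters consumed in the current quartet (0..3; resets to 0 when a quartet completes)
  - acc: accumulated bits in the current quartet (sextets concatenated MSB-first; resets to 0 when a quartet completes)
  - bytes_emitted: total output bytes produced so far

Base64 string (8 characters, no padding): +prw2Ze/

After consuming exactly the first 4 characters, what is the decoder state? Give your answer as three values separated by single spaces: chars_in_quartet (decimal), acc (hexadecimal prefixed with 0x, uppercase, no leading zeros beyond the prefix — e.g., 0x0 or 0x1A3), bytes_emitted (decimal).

After char 0 ('+'=62): chars_in_quartet=1 acc=0x3E bytes_emitted=0
After char 1 ('p'=41): chars_in_quartet=2 acc=0xFA9 bytes_emitted=0
After char 2 ('r'=43): chars_in_quartet=3 acc=0x3EA6B bytes_emitted=0
After char 3 ('w'=48): chars_in_quartet=4 acc=0xFA9AF0 -> emit FA 9A F0, reset; bytes_emitted=3

Answer: 0 0x0 3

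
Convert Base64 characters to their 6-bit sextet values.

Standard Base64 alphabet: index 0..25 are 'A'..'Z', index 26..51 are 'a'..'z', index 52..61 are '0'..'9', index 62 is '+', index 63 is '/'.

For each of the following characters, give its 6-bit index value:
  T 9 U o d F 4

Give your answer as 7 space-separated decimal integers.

'T': A..Z range, ord('T') − ord('A') = 19
'9': 0..9 range, 52 + ord('9') − ord('0') = 61
'U': A..Z range, ord('U') − ord('A') = 20
'o': a..z range, 26 + ord('o') − ord('a') = 40
'd': a..z range, 26 + ord('d') − ord('a') = 29
'F': A..Z range, ord('F') − ord('A') = 5
'4': 0..9 range, 52 + ord('4') − ord('0') = 56

Answer: 19 61 20 40 29 5 56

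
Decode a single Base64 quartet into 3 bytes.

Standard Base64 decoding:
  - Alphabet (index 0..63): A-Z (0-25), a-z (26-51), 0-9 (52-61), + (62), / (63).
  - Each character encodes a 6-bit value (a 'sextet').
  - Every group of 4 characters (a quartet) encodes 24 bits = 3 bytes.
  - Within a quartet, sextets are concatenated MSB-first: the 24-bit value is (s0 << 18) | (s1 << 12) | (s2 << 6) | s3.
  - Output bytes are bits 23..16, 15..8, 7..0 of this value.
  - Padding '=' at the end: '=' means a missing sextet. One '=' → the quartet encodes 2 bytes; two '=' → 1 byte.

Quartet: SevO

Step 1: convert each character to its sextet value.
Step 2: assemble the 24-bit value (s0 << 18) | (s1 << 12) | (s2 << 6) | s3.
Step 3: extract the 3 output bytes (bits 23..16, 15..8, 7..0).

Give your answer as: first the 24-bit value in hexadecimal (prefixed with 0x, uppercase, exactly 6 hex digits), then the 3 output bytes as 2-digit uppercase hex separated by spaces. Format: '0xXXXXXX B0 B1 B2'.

Answer: 0x49EBCE 49 EB CE

Derivation:
Sextets: S=18, e=30, v=47, O=14
24-bit: (18<<18) | (30<<12) | (47<<6) | 14
      = 0x480000 | 0x01E000 | 0x000BC0 | 0x00000E
      = 0x49EBCE
Bytes: (v>>16)&0xFF=49, (v>>8)&0xFF=EB, v&0xFF=CE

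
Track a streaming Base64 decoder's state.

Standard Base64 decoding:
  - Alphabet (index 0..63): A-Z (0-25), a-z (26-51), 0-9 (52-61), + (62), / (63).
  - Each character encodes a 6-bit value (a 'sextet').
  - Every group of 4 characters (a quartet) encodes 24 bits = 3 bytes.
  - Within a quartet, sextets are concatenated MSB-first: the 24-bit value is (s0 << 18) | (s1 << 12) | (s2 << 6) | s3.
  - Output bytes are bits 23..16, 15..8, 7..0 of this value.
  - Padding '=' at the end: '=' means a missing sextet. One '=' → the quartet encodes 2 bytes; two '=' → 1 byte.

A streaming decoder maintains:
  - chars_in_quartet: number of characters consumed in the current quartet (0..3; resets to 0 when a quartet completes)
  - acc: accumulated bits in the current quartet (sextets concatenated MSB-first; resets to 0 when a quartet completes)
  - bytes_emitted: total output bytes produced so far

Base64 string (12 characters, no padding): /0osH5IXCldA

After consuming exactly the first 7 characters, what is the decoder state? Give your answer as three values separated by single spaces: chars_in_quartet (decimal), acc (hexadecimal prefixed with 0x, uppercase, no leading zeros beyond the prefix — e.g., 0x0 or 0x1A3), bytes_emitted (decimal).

Answer: 3 0x7E48 3

Derivation:
After char 0 ('/'=63): chars_in_quartet=1 acc=0x3F bytes_emitted=0
After char 1 ('0'=52): chars_in_quartet=2 acc=0xFF4 bytes_emitted=0
After char 2 ('o'=40): chars_in_quartet=3 acc=0x3FD28 bytes_emitted=0
After char 3 ('s'=44): chars_in_quartet=4 acc=0xFF4A2C -> emit FF 4A 2C, reset; bytes_emitted=3
After char 4 ('H'=7): chars_in_quartet=1 acc=0x7 bytes_emitted=3
After char 5 ('5'=57): chars_in_quartet=2 acc=0x1F9 bytes_emitted=3
After char 6 ('I'=8): chars_in_quartet=3 acc=0x7E48 bytes_emitted=3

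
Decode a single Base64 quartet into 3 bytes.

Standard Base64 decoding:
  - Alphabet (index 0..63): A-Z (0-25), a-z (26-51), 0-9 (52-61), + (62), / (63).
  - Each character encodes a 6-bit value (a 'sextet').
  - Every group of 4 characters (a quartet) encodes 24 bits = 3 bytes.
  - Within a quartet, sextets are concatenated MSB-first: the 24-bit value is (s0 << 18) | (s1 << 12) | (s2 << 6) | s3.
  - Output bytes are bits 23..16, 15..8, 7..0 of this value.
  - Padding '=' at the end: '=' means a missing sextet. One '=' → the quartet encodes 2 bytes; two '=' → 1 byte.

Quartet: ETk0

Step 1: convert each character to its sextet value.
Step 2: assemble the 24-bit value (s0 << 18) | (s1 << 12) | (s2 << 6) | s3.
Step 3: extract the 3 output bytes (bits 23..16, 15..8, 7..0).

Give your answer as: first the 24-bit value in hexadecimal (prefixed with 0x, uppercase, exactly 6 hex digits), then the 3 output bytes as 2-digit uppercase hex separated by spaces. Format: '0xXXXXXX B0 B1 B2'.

Answer: 0x113934 11 39 34

Derivation:
Sextets: E=4, T=19, k=36, 0=52
24-bit: (4<<18) | (19<<12) | (36<<6) | 52
      = 0x100000 | 0x013000 | 0x000900 | 0x000034
      = 0x113934
Bytes: (v>>16)&0xFF=11, (v>>8)&0xFF=39, v&0xFF=34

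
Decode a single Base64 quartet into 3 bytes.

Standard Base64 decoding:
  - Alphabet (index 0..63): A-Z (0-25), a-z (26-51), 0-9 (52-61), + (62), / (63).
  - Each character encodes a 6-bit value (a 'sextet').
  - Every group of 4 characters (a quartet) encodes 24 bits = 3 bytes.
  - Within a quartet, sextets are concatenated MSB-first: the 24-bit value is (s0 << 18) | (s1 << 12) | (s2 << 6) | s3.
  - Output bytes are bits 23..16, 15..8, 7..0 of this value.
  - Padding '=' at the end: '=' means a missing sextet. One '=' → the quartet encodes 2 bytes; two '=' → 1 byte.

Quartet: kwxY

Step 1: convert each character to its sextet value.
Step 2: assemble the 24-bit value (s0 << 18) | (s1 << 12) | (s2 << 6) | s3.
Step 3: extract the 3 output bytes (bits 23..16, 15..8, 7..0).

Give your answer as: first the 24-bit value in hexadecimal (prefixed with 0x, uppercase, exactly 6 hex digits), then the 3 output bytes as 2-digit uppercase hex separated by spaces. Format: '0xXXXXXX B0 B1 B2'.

Answer: 0x930C58 93 0C 58

Derivation:
Sextets: k=36, w=48, x=49, Y=24
24-bit: (36<<18) | (48<<12) | (49<<6) | 24
      = 0x900000 | 0x030000 | 0x000C40 | 0x000018
      = 0x930C58
Bytes: (v>>16)&0xFF=93, (v>>8)&0xFF=0C, v&0xFF=58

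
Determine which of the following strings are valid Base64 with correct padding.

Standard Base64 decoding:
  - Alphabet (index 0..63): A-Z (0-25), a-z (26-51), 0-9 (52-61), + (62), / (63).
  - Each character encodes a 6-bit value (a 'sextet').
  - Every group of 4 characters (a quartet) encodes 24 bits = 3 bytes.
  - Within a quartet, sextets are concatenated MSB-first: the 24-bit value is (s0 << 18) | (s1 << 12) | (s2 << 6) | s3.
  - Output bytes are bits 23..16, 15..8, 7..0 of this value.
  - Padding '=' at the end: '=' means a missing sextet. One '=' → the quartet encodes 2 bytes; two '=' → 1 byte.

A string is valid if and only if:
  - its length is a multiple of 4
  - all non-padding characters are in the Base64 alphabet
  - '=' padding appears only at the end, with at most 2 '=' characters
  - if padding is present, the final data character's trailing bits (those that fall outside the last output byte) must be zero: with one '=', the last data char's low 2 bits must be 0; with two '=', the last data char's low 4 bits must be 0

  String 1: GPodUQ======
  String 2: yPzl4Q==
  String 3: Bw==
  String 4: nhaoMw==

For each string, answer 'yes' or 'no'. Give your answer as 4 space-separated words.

String 1: 'GPodUQ======' → invalid (6 pad chars (max 2))
String 2: 'yPzl4Q==' → valid
String 3: 'Bw==' → valid
String 4: 'nhaoMw==' → valid

Answer: no yes yes yes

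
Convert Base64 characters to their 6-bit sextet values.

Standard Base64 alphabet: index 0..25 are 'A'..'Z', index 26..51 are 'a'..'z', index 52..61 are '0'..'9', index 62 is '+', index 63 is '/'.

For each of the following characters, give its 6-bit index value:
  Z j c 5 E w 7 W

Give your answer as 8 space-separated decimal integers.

'Z': A..Z range, ord('Z') − ord('A') = 25
'j': a..z range, 26 + ord('j') − ord('a') = 35
'c': a..z range, 26 + ord('c') − ord('a') = 28
'5': 0..9 range, 52 + ord('5') − ord('0') = 57
'E': A..Z range, ord('E') − ord('A') = 4
'w': a..z range, 26 + ord('w') − ord('a') = 48
'7': 0..9 range, 52 + ord('7') − ord('0') = 59
'W': A..Z range, ord('W') − ord('A') = 22

Answer: 25 35 28 57 4 48 59 22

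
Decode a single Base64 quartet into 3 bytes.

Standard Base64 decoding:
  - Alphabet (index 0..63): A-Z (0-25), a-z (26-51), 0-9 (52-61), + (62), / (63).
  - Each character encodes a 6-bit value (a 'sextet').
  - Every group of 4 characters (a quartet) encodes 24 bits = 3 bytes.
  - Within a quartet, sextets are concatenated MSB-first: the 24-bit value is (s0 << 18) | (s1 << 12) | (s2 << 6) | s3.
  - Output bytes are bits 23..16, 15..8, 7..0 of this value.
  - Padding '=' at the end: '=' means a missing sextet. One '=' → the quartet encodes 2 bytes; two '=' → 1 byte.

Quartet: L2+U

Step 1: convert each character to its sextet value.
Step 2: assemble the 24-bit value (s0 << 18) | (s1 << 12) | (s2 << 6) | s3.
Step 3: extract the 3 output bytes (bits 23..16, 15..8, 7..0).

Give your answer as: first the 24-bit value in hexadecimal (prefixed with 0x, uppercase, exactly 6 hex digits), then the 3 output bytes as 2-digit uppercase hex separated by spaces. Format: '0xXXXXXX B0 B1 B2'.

Sextets: L=11, 2=54, +=62, U=20
24-bit: (11<<18) | (54<<12) | (62<<6) | 20
      = 0x2C0000 | 0x036000 | 0x000F80 | 0x000014
      = 0x2F6F94
Bytes: (v>>16)&0xFF=2F, (v>>8)&0xFF=6F, v&0xFF=94

Answer: 0x2F6F94 2F 6F 94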